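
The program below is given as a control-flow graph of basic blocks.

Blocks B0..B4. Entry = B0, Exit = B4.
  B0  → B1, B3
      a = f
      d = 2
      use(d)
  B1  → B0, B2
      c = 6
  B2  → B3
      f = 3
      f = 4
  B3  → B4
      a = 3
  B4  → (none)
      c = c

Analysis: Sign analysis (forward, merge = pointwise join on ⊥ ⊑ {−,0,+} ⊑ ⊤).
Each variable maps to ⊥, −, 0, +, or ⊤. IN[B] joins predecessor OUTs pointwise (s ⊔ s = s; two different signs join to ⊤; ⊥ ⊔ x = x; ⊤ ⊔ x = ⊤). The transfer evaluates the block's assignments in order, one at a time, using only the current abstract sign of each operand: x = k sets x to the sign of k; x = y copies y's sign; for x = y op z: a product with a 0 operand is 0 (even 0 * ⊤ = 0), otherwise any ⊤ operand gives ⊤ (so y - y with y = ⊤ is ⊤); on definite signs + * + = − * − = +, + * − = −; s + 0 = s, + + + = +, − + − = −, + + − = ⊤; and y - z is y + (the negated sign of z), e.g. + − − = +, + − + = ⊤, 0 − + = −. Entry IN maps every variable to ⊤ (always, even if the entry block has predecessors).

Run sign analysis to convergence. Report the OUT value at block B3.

Answer: {a: +, b: ⊤, c: ⊤, d: +, e: ⊤, f: ⊤}

Trace:
Converged values:
  B0:   IN=(all ⊤)   OUT={d:+; rest ⊤}
  B1:   IN={d:+; rest ⊤}   OUT={c:+, d:+; rest ⊤}
  B2:   IN={c:+, d:+; rest ⊤}   OUT={c:+, d:+, f:+; rest ⊤}
  B3:   IN={d:+; rest ⊤}   OUT={a:+, d:+; rest ⊤}
  B4:   IN={a:+, d:+; rest ⊤}   OUT={a:+, d:+; rest ⊤}

Merge at B3: IN[B3] = OUT[B0] ⊔ OUT[B2] = {a: ⊤, b: ⊤, c: ⊤, d: +, e: ⊤, f: ⊤}
Applying B3's transfer function to that IN value gives OUT[B3] (row B3 above).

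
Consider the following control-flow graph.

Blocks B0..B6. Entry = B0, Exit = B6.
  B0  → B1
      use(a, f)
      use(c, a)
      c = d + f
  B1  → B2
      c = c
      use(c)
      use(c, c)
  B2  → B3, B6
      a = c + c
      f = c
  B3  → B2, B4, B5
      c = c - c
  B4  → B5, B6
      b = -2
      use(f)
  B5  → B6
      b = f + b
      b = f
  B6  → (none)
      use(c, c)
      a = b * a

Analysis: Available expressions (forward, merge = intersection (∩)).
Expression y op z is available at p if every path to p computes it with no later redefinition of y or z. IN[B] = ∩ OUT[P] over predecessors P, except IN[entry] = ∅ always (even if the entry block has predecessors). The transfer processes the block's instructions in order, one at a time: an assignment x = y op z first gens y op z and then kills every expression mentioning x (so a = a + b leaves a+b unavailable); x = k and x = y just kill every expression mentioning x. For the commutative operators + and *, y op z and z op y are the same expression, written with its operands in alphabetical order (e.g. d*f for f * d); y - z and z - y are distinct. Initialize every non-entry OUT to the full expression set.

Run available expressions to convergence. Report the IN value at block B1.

Answer: {d+f}

Working:
Per-block solution:
  B0: | IN={} | OUT={d+f}
  B1: | IN={d+f} | OUT={d+f}
  B2: | IN={} | OUT={c+c}
  B3: | IN={c+c} | OUT={}
  B4: | IN={} | OUT={}
  B5: | IN={} | OUT={}
  B6: | IN={} | OUT={}

Merge at B1: IN[B1] = OUT[B0] = {d+f}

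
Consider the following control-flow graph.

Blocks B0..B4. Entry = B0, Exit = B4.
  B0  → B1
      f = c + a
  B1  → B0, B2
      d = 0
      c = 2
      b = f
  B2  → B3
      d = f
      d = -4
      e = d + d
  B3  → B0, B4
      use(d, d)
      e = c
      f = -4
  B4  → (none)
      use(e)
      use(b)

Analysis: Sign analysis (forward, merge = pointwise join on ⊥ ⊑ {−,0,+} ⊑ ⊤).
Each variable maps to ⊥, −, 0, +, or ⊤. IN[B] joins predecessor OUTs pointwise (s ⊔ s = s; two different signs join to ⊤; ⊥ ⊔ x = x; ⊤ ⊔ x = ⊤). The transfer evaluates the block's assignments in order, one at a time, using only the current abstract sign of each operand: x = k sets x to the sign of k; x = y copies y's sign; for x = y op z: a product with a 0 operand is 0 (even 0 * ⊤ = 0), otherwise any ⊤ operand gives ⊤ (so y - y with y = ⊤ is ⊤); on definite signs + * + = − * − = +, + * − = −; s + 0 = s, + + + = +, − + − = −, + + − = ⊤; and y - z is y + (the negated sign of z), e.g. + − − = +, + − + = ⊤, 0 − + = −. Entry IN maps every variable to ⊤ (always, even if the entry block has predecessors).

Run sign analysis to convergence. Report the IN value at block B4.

Per-block solution:
  B0:  IN=(all ⊤)  OUT=(all ⊤)
  B1:  IN=(all ⊤)  OUT={c:+, d:0; rest ⊤}
  B2:  IN={c:+, d:0; rest ⊤}  OUT={c:+, d:-, e:-; rest ⊤}
  B3:  IN={c:+, d:-, e:-; rest ⊤}  OUT={c:+, d:-, e:+, f:-; rest ⊤}
  B4:  IN={c:+, d:-, e:+, f:-; rest ⊤}  OUT={c:+, d:-, e:+, f:-; rest ⊤}

Merge at B4: IN[B4] = OUT[B3] = {a: ⊤, b: ⊤, c: +, d: -, e: +, f: -}

Answer: {a: ⊤, b: ⊤, c: +, d: -, e: +, f: -}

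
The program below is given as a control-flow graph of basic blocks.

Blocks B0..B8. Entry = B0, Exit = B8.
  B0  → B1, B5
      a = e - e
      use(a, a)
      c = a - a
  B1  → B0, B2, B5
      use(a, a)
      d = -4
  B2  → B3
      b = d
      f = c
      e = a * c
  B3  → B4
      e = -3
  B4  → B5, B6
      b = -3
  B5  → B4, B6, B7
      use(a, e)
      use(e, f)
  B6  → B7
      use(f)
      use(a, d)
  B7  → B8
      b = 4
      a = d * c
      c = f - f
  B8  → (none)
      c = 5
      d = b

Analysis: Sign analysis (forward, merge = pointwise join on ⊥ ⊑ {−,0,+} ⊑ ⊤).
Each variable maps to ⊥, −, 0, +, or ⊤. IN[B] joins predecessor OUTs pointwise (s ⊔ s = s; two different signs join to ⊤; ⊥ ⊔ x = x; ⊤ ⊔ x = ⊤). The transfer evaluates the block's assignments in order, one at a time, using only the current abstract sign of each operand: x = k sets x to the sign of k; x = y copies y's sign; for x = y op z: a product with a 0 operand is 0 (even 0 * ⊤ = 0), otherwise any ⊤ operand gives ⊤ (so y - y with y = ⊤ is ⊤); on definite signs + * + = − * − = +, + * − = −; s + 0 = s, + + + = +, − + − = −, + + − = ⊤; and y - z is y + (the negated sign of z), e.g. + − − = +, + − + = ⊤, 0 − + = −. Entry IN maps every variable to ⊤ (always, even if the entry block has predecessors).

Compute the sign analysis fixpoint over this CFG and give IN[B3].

Per-block solution:
  B0:  IN=(all ⊤)  OUT=(all ⊤)
  B1:  IN=(all ⊤)  OUT={d:-; rest ⊤}
  B2:  IN={d:-; rest ⊤}  OUT={b:-, d:-; rest ⊤}
  B3:  IN={b:-, d:-; rest ⊤}  OUT={b:-, d:-, e:-; rest ⊤}
  B4:  IN=(all ⊤)  OUT={b:-; rest ⊤}
  B5:  IN=(all ⊤)  OUT=(all ⊤)
  B6:  IN=(all ⊤)  OUT=(all ⊤)
  B7:  IN=(all ⊤)  OUT={b:+; rest ⊤}
  B8:  IN={b:+; rest ⊤}  OUT={b:+, c:+, d:+; rest ⊤}

Merge at B3: IN[B3] = OUT[B2] = {a: ⊤, b: -, c: ⊤, d: -, e: ⊤, f: ⊤}

Answer: {a: ⊤, b: -, c: ⊤, d: -, e: ⊤, f: ⊤}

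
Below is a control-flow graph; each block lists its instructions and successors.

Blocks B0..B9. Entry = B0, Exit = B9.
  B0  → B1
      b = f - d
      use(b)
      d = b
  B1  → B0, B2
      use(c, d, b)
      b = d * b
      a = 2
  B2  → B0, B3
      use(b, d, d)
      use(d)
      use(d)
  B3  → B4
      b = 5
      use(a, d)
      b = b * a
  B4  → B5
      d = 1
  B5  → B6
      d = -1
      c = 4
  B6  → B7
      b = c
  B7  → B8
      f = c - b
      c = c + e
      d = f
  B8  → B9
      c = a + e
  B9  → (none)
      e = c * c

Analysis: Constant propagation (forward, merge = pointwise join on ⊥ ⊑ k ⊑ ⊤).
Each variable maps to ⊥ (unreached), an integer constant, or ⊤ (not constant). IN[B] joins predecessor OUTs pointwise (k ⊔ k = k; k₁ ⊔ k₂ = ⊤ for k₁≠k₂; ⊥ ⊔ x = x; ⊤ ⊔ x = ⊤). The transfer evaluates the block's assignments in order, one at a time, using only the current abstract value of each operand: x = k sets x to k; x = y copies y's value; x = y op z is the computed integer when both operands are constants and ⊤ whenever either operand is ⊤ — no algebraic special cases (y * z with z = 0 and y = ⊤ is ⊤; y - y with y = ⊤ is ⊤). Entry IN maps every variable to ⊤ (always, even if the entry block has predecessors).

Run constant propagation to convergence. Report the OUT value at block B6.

Answer: {a: 2, b: 4, c: 4, d: -1, e: ⊤, f: ⊤}

Derivation:
Fixpoint table:
  B0:  IN=(all ⊤)  OUT=(all ⊤)
  B1:  IN=(all ⊤)  OUT={a:2; rest ⊤}
  B2:  IN={a:2; rest ⊤}  OUT={a:2; rest ⊤}
  B3:  IN={a:2; rest ⊤}  OUT={a:2, b:10; rest ⊤}
  B4:  IN={a:2, b:10; rest ⊤}  OUT={a:2, b:10, d:1; rest ⊤}
  B5:  IN={a:2, b:10, d:1; rest ⊤}  OUT={a:2, b:10, c:4, d:-1; rest ⊤}
  B6:  IN={a:2, b:10, c:4, d:-1; rest ⊤}  OUT={a:2, b:4, c:4, d:-1; rest ⊤}
  B7:  IN={a:2, b:4, c:4, d:-1; rest ⊤}  OUT={a:2, b:4, d:0, f:0; rest ⊤}
  B8:  IN={a:2, b:4, d:0, f:0; rest ⊤}  OUT={a:2, b:4, d:0, f:0; rest ⊤}
  B9:  IN={a:2, b:4, d:0, f:0; rest ⊤}  OUT={a:2, b:4, d:0, f:0; rest ⊤}

Merge at B6: IN[B6] = OUT[B5] = {a: 2, b: 10, c: 4, d: -1, e: ⊤, f: ⊤}
Applying B6's transfer function to that IN value gives OUT[B6] (row B6 above).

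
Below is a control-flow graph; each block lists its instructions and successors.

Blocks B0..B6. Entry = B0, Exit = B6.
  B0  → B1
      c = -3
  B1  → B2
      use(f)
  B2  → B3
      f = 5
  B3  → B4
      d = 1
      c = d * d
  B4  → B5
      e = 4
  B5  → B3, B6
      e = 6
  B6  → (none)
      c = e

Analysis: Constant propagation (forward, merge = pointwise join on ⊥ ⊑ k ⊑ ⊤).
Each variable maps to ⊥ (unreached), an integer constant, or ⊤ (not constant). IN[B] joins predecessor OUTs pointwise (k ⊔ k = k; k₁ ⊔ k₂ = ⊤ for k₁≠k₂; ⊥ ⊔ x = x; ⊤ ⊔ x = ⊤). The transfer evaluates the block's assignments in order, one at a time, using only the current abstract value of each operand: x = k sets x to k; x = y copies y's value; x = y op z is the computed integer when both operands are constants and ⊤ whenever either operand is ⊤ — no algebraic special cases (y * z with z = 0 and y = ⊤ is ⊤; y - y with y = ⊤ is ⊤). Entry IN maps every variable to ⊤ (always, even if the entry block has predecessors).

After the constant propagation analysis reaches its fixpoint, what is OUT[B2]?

Answer: {a: ⊤, b: ⊤, c: -3, d: ⊤, e: ⊤, f: 5}

Derivation:
Converged values:
  B0:   IN=(all ⊤)   OUT={c:-3; rest ⊤}
  B1:   IN={c:-3; rest ⊤}   OUT={c:-3; rest ⊤}
  B2:   IN={c:-3; rest ⊤}   OUT={c:-3, f:5; rest ⊤}
  B3:   IN={f:5; rest ⊤}   OUT={c:1, d:1, f:5; rest ⊤}
  B4:   IN={c:1, d:1, f:5; rest ⊤}   OUT={c:1, d:1, e:4, f:5; rest ⊤}
  B5:   IN={c:1, d:1, e:4, f:5; rest ⊤}   OUT={c:1, d:1, e:6, f:5; rest ⊤}
  B6:   IN={c:1, d:1, e:6, f:5; rest ⊤}   OUT={c:6, d:1, e:6, f:5; rest ⊤}

Merge at B2: IN[B2] = OUT[B1] = {a: ⊤, b: ⊤, c: -3, d: ⊤, e: ⊤, f: ⊤}
Applying B2's transfer function to that IN value gives OUT[B2] (row B2 above).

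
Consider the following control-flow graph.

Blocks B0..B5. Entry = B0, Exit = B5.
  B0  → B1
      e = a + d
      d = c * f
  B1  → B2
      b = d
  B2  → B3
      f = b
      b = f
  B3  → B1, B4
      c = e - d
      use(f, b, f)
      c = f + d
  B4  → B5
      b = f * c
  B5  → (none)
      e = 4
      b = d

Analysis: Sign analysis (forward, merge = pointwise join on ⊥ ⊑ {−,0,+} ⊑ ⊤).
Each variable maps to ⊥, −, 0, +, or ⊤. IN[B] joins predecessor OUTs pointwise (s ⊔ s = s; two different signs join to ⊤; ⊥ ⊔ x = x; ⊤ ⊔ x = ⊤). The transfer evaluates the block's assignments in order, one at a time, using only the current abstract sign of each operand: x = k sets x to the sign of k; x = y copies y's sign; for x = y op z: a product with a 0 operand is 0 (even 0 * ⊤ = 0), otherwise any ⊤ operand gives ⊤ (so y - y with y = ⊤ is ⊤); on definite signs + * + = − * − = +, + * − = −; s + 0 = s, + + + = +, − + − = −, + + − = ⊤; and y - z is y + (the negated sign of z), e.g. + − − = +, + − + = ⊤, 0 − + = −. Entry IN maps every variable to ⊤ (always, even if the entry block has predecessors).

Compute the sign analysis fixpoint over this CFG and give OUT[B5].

Fixpoint table:
  B0: | IN=(all ⊤) | OUT=(all ⊤)
  B1: | IN=(all ⊤) | OUT=(all ⊤)
  B2: | IN=(all ⊤) | OUT=(all ⊤)
  B3: | IN=(all ⊤) | OUT=(all ⊤)
  B4: | IN=(all ⊤) | OUT=(all ⊤)
  B5: | IN=(all ⊤) | OUT={e:+; rest ⊤}

Merge at B5: IN[B5] = OUT[B4] = {a: ⊤, b: ⊤, c: ⊤, d: ⊤, e: ⊤, f: ⊤}
Applying B5's transfer function to that IN value gives OUT[B5] (row B5 above).

Answer: {a: ⊤, b: ⊤, c: ⊤, d: ⊤, e: +, f: ⊤}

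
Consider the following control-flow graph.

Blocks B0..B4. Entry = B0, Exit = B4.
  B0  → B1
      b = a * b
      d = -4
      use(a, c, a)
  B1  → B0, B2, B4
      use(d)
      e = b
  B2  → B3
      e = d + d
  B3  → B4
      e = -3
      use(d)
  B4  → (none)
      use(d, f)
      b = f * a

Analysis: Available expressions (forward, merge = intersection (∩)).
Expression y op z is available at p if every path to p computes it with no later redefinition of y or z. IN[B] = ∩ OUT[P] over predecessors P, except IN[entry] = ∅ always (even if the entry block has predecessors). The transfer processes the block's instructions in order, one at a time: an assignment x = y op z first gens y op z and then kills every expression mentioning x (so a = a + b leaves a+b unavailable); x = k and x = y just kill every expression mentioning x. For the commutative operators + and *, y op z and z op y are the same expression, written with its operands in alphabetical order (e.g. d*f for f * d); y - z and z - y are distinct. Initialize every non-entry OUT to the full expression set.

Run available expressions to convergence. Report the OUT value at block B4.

Answer: {a*f}

Trace:
Converged values:
  B0: | IN={} | OUT={}
  B1: | IN={} | OUT={}
  B2: | IN={} | OUT={d+d}
  B3: | IN={d+d} | OUT={d+d}
  B4: | IN={} | OUT={a*f}

Merge at B4: IN[B4] = OUT[B1] ∩ OUT[B3] = {}
Applying B4's transfer function to that IN value gives OUT[B4] (row B4 above).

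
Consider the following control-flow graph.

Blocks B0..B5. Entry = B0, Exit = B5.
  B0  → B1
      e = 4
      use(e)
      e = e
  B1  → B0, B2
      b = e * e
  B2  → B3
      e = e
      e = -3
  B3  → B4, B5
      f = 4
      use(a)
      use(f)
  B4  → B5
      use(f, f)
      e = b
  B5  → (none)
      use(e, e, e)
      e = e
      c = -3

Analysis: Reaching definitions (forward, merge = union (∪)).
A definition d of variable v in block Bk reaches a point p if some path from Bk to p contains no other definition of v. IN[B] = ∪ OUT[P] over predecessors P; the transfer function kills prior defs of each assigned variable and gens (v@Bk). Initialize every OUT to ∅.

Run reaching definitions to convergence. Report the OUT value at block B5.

Answer: {b@B1, c@B5, e@B5, f@B3}

Trace:
Fixpoint table:
  B0:  IN={b@B1, e@B0}  OUT={b@B1, e@B0}
  B1:  IN={b@B1, e@B0}  OUT={b@B1, e@B0}
  B2:  IN={b@B1, e@B0}  OUT={b@B1, e@B2}
  B3:  IN={b@B1, e@B2}  OUT={b@B1, e@B2, f@B3}
  B4:  IN={b@B1, e@B2, f@B3}  OUT={b@B1, e@B4, f@B3}
  B5:  IN={b@B1, e@B2, e@B4, f@B3}  OUT={b@B1, c@B5, e@B5, f@B3}

Merge at B5: IN[B5] = OUT[B3] ⊔ OUT[B4] = {b@B1, e@B2, e@B4, f@B3}
Applying B5's transfer function to that IN value gives OUT[B5] (row B5 above).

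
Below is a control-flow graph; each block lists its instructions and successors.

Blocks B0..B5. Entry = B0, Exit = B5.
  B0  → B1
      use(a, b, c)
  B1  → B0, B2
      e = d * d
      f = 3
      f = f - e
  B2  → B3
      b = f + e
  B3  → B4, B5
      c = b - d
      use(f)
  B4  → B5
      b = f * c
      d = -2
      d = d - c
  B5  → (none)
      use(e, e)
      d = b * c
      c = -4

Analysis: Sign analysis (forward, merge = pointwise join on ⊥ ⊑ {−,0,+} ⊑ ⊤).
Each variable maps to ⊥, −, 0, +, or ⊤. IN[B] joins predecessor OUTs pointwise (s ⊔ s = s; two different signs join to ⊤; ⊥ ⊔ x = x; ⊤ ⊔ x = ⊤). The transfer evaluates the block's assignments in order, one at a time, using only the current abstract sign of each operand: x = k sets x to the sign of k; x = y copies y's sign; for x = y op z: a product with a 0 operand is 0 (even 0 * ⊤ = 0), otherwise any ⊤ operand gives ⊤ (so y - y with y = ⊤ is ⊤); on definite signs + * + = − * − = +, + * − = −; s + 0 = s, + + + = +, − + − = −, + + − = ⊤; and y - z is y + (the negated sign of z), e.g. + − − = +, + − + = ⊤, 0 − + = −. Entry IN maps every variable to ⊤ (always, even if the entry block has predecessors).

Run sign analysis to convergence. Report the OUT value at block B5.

Converged values:
  B0:  IN=(all ⊤)  OUT=(all ⊤)
  B1:  IN=(all ⊤)  OUT=(all ⊤)
  B2:  IN=(all ⊤)  OUT=(all ⊤)
  B3:  IN=(all ⊤)  OUT=(all ⊤)
  B4:  IN=(all ⊤)  OUT=(all ⊤)
  B5:  IN=(all ⊤)  OUT={c:-; rest ⊤}

Merge at B5: IN[B5] = OUT[B3] ⊔ OUT[B4] = {a: ⊤, b: ⊤, c: ⊤, d: ⊤, e: ⊤, f: ⊤}
Applying B5's transfer function to that IN value gives OUT[B5] (row B5 above).

Answer: {a: ⊤, b: ⊤, c: -, d: ⊤, e: ⊤, f: ⊤}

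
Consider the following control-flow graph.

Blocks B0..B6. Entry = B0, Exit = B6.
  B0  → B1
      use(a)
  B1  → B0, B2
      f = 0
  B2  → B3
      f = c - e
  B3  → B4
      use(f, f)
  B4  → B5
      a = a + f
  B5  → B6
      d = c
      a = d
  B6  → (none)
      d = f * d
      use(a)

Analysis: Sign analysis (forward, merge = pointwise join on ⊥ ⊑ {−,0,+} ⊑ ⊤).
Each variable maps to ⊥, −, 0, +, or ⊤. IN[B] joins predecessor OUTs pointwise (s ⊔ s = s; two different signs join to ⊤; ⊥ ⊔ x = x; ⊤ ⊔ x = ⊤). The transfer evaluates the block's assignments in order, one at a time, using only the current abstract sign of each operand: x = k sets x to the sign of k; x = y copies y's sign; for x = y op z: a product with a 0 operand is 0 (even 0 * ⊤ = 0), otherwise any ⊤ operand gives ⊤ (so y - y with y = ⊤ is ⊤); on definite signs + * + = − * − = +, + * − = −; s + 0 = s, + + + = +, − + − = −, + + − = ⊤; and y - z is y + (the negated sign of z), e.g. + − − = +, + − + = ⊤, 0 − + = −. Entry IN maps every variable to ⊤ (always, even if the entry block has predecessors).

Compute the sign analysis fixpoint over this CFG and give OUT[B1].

Per-block solution:
  B0:   IN=(all ⊤)   OUT=(all ⊤)
  B1:   IN=(all ⊤)   OUT={f:0; rest ⊤}
  B2:   IN={f:0; rest ⊤}   OUT=(all ⊤)
  B3:   IN=(all ⊤)   OUT=(all ⊤)
  B4:   IN=(all ⊤)   OUT=(all ⊤)
  B5:   IN=(all ⊤)   OUT=(all ⊤)
  B6:   IN=(all ⊤)   OUT=(all ⊤)

Merge at B1: IN[B1] = OUT[B0] = {a: ⊤, b: ⊤, c: ⊤, d: ⊤, e: ⊤, f: ⊤}
Applying B1's transfer function to that IN value gives OUT[B1] (row B1 above).

Answer: {a: ⊤, b: ⊤, c: ⊤, d: ⊤, e: ⊤, f: 0}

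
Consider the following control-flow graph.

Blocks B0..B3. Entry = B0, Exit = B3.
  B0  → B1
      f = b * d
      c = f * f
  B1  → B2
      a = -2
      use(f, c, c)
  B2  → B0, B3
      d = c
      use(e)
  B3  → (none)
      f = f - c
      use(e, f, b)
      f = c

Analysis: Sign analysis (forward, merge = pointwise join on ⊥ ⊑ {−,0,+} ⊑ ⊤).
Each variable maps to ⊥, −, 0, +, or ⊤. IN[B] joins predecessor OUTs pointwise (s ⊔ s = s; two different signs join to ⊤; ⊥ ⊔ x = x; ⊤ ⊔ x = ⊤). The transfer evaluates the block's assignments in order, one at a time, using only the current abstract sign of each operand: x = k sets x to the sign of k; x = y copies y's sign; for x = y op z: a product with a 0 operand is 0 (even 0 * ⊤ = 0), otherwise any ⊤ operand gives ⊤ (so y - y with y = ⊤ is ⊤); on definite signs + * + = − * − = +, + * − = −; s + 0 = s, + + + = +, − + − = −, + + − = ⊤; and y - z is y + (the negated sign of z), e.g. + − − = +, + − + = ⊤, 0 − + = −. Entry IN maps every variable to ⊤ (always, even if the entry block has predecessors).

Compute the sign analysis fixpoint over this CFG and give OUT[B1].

Converged values:
  B0:   IN=(all ⊤)   OUT=(all ⊤)
  B1:   IN=(all ⊤)   OUT={a:-; rest ⊤}
  B2:   IN={a:-; rest ⊤}   OUT={a:-; rest ⊤}
  B3:   IN={a:-; rest ⊤}   OUT={a:-; rest ⊤}

Merge at B1: IN[B1] = OUT[B0] = {a: ⊤, b: ⊤, c: ⊤, d: ⊤, e: ⊤, f: ⊤}
Applying B1's transfer function to that IN value gives OUT[B1] (row B1 above).

Answer: {a: -, b: ⊤, c: ⊤, d: ⊤, e: ⊤, f: ⊤}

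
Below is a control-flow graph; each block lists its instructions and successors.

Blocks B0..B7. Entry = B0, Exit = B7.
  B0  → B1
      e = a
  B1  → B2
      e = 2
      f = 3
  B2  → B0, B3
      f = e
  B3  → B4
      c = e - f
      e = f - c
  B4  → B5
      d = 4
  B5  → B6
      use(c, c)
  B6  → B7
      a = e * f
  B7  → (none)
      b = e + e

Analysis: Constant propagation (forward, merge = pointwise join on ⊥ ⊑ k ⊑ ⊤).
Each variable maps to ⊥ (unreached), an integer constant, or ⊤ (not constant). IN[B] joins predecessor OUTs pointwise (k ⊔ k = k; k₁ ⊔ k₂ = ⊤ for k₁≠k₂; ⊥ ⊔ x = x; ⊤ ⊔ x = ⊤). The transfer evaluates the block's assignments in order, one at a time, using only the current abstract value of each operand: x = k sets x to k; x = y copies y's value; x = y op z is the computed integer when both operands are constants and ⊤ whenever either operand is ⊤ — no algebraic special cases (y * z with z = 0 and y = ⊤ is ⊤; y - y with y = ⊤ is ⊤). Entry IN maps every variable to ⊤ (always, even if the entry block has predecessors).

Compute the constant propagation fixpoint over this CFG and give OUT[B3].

Converged values:
  B0: | IN=(all ⊤) | OUT=(all ⊤)
  B1: | IN=(all ⊤) | OUT={e:2, f:3; rest ⊤}
  B2: | IN={e:2, f:3; rest ⊤} | OUT={e:2, f:2; rest ⊤}
  B3: | IN={e:2, f:2; rest ⊤} | OUT={c:0, e:2, f:2; rest ⊤}
  B4: | IN={c:0, e:2, f:2; rest ⊤} | OUT={c:0, d:4, e:2, f:2; rest ⊤}
  B5: | IN={c:0, d:4, e:2, f:2; rest ⊤} | OUT={c:0, d:4, e:2, f:2; rest ⊤}
  B6: | IN={c:0, d:4, e:2, f:2; rest ⊤} | OUT={a:4, c:0, d:4, e:2, f:2; rest ⊤}
  B7: | IN={a:4, c:0, d:4, e:2, f:2; rest ⊤} | OUT={a:4, b:4, c:0, d:4, e:2, f:2; rest ⊤}

Merge at B3: IN[B3] = OUT[B2] = {a: ⊤, b: ⊤, c: ⊤, d: ⊤, e: 2, f: 2}
Applying B3's transfer function to that IN value gives OUT[B3] (row B3 above).

Answer: {a: ⊤, b: ⊤, c: 0, d: ⊤, e: 2, f: 2}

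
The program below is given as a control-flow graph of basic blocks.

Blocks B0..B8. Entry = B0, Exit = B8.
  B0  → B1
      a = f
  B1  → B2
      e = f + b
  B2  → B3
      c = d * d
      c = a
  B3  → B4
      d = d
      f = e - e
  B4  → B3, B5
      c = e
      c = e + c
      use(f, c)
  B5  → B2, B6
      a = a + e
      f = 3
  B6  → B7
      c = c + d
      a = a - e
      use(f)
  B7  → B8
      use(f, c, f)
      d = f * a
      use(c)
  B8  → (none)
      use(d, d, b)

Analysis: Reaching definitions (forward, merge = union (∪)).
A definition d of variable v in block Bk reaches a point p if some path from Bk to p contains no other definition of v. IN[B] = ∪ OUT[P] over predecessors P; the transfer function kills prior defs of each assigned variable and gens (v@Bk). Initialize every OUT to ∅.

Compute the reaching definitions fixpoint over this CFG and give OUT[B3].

Answer: {a@B0, a@B5, c@B2, c@B4, d@B3, e@B1, f@B3}

Derivation:
Fixpoint table:
  B0:  IN={}  OUT={a@B0}
  B1:  IN={a@B0}  OUT={a@B0, e@B1}
  B2:  IN={a@B0, a@B5, c@B4, d@B3, e@B1, f@B5}  OUT={a@B0, a@B5, c@B2, d@B3, e@B1, f@B5}
  B3:  IN={a@B0, a@B5, c@B2, c@B4, d@B3, e@B1, f@B3, f@B5}  OUT={a@B0, a@B5, c@B2, c@B4, d@B3, e@B1, f@B3}
  B4:  IN={a@B0, a@B5, c@B2, c@B4, d@B3, e@B1, f@B3}  OUT={a@B0, a@B5, c@B4, d@B3, e@B1, f@B3}
  B5:  IN={a@B0, a@B5, c@B4, d@B3, e@B1, f@B3}  OUT={a@B5, c@B4, d@B3, e@B1, f@B5}
  B6:  IN={a@B5, c@B4, d@B3, e@B1, f@B5}  OUT={a@B6, c@B6, d@B3, e@B1, f@B5}
  B7:  IN={a@B6, c@B6, d@B3, e@B1, f@B5}  OUT={a@B6, c@B6, d@B7, e@B1, f@B5}
  B8:  IN={a@B6, c@B6, d@B7, e@B1, f@B5}  OUT={a@B6, c@B6, d@B7, e@B1, f@B5}

Merge at B3: IN[B3] = OUT[B2] ⊔ OUT[B4] = {a@B0, a@B5, c@B2, c@B4, d@B3, e@B1, f@B3, f@B5}
Applying B3's transfer function to that IN value gives OUT[B3] (row B3 above).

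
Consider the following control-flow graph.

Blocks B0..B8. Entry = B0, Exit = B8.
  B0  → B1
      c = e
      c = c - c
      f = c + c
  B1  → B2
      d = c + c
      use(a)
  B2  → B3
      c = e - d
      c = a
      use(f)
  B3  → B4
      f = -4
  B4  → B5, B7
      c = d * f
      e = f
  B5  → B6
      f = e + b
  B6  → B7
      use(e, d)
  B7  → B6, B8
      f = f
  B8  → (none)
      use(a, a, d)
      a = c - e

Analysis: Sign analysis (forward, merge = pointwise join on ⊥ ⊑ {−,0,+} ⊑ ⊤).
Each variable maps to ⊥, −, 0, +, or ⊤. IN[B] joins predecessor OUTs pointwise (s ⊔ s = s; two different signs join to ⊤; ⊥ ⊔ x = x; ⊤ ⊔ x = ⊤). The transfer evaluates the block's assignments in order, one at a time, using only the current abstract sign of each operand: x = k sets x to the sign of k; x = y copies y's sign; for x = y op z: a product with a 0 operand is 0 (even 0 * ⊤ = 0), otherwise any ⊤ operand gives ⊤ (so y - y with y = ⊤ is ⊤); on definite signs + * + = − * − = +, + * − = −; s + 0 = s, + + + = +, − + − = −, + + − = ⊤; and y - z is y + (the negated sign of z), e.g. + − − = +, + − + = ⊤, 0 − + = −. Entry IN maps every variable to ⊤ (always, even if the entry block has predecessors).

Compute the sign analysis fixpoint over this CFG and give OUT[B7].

Converged values:
  B0:   IN=(all ⊤)   OUT=(all ⊤)
  B1:   IN=(all ⊤)   OUT=(all ⊤)
  B2:   IN=(all ⊤)   OUT=(all ⊤)
  B3:   IN=(all ⊤)   OUT={f:-; rest ⊤}
  B4:   IN={f:-; rest ⊤}   OUT={e:-, f:-; rest ⊤}
  B5:   IN={e:-, f:-; rest ⊤}   OUT={e:-; rest ⊤}
  B6:   IN={e:-; rest ⊤}   OUT={e:-; rest ⊤}
  B7:   IN={e:-; rest ⊤}   OUT={e:-; rest ⊤}
  B8:   IN={e:-; rest ⊤}   OUT={e:-; rest ⊤}

Merge at B7: IN[B7] = OUT[B4] ⊔ OUT[B6] = {a: ⊤, b: ⊤, c: ⊤, d: ⊤, e: -, f: ⊤}
Applying B7's transfer function to that IN value gives OUT[B7] (row B7 above).

Answer: {a: ⊤, b: ⊤, c: ⊤, d: ⊤, e: -, f: ⊤}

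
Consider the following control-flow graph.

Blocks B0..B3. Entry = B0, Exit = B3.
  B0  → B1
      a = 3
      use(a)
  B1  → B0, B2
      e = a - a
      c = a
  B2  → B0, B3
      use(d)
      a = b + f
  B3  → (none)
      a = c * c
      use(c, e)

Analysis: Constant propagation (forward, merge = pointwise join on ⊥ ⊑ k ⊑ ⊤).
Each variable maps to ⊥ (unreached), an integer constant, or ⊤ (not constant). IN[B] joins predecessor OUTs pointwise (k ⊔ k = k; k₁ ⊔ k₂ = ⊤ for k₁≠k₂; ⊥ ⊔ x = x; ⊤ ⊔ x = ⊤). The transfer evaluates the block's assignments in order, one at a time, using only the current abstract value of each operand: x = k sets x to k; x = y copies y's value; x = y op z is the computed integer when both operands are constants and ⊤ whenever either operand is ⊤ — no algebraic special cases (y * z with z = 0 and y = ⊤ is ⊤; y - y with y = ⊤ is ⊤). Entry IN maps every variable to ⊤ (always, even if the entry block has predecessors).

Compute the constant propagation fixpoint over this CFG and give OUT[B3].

Per-block solution:
  B0:   IN=(all ⊤)   OUT={a:3; rest ⊤}
  B1:   IN={a:3; rest ⊤}   OUT={a:3, c:3, e:0; rest ⊤}
  B2:   IN={a:3, c:3, e:0; rest ⊤}   OUT={c:3, e:0; rest ⊤}
  B3:   IN={c:3, e:0; rest ⊤}   OUT={a:9, c:3, e:0; rest ⊤}

Merge at B3: IN[B3] = OUT[B2] = {a: ⊤, b: ⊤, c: 3, d: ⊤, e: 0, f: ⊤}
Applying B3's transfer function to that IN value gives OUT[B3] (row B3 above).

Answer: {a: 9, b: ⊤, c: 3, d: ⊤, e: 0, f: ⊤}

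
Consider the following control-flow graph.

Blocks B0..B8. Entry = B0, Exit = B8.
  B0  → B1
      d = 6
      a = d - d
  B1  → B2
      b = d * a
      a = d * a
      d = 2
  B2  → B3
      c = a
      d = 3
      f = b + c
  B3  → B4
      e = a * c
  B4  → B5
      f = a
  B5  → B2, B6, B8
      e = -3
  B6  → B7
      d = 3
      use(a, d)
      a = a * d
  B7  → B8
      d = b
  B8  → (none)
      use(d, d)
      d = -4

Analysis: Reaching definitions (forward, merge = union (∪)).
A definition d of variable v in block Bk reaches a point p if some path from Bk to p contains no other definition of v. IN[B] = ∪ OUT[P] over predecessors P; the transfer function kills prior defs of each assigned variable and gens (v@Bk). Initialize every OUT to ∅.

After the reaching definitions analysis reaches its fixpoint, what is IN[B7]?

Fixpoint table:
  B0: | IN={} | OUT={a@B0, d@B0}
  B1: | IN={a@B0, d@B0} | OUT={a@B1, b@B1, d@B1}
  B2: | IN={a@B1, b@B1, c@B2, d@B1, d@B2, e@B5, f@B4} | OUT={a@B1, b@B1, c@B2, d@B2, e@B5, f@B2}
  B3: | IN={a@B1, b@B1, c@B2, d@B2, e@B5, f@B2} | OUT={a@B1, b@B1, c@B2, d@B2, e@B3, f@B2}
  B4: | IN={a@B1, b@B1, c@B2, d@B2, e@B3, f@B2} | OUT={a@B1, b@B1, c@B2, d@B2, e@B3, f@B4}
  B5: | IN={a@B1, b@B1, c@B2, d@B2, e@B3, f@B4} | OUT={a@B1, b@B1, c@B2, d@B2, e@B5, f@B4}
  B6: | IN={a@B1, b@B1, c@B2, d@B2, e@B5, f@B4} | OUT={a@B6, b@B1, c@B2, d@B6, e@B5, f@B4}
  B7: | IN={a@B6, b@B1, c@B2, d@B6, e@B5, f@B4} | OUT={a@B6, b@B1, c@B2, d@B7, e@B5, f@B4}
  B8: | IN={a@B1, a@B6, b@B1, c@B2, d@B2, d@B7, e@B5, f@B4} | OUT={a@B1, a@B6, b@B1, c@B2, d@B8, e@B5, f@B4}

Merge at B7: IN[B7] = OUT[B6] = {a@B6, b@B1, c@B2, d@B6, e@B5, f@B4}

Answer: {a@B6, b@B1, c@B2, d@B6, e@B5, f@B4}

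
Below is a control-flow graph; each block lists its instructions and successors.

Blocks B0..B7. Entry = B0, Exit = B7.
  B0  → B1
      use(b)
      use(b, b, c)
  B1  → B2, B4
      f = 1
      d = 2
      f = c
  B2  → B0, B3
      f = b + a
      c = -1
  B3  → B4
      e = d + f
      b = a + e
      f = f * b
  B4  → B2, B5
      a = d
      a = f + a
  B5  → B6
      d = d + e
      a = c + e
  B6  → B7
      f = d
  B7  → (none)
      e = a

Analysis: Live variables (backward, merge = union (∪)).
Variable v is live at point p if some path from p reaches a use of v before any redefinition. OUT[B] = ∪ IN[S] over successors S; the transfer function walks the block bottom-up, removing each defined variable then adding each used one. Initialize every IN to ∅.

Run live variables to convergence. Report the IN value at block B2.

Fixpoint table:
  B0:   IN={a, b, c, e}   OUT={a, b, c, e}
  B1:   IN={a, b, c, e}   OUT={a, b, c, d, e, f}
  B2:   IN={a, b, d, e}   OUT={a, b, c, d, e, f}
  B3:   IN={a, c, d, f}   OUT={b, c, d, e, f}
  B4:   IN={b, c, d, e, f}   OUT={a, b, c, d, e}
  B5:   IN={c, d, e}   OUT={a, d}
  B6:   IN={a, d}   OUT={a}
  B7:   IN={a}   OUT={}

Merge at B2: OUT[B2] = IN[B0] ⊔ IN[B3] = {a, b, c, d, e, f}
Applying B2's transfer function to that OUT value gives IN[B2] (row B2 above).

Answer: {a, b, d, e}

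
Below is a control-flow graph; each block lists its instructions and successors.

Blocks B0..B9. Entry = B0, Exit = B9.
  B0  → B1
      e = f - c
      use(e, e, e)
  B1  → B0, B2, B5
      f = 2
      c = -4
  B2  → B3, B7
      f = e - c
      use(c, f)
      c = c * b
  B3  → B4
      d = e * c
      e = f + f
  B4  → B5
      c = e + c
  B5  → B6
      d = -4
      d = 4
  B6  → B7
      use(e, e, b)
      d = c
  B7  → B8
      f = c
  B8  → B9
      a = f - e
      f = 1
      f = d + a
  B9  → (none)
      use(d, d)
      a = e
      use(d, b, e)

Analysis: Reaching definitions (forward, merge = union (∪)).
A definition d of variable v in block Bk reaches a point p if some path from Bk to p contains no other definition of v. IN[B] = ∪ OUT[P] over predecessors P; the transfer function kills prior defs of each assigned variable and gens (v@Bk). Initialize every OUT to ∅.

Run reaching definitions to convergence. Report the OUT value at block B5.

Answer: {c@B1, c@B4, d@B5, e@B0, e@B3, f@B1, f@B2}

Working:
Fixpoint table:
  B0: | IN={c@B1, e@B0, f@B1} | OUT={c@B1, e@B0, f@B1}
  B1: | IN={c@B1, e@B0, f@B1} | OUT={c@B1, e@B0, f@B1}
  B2: | IN={c@B1, e@B0, f@B1} | OUT={c@B2, e@B0, f@B2}
  B3: | IN={c@B2, e@B0, f@B2} | OUT={c@B2, d@B3, e@B3, f@B2}
  B4: | IN={c@B2, d@B3, e@B3, f@B2} | OUT={c@B4, d@B3, e@B3, f@B2}
  B5: | IN={c@B1, c@B4, d@B3, e@B0, e@B3, f@B1, f@B2} | OUT={c@B1, c@B4, d@B5, e@B0, e@B3, f@B1, f@B2}
  B6: | IN={c@B1, c@B4, d@B5, e@B0, e@B3, f@B1, f@B2} | OUT={c@B1, c@B4, d@B6, e@B0, e@B3, f@B1, f@B2}
  B7: | IN={c@B1, c@B2, c@B4, d@B6, e@B0, e@B3, f@B1, f@B2} | OUT={c@B1, c@B2, c@B4, d@B6, e@B0, e@B3, f@B7}
  B8: | IN={c@B1, c@B2, c@B4, d@B6, e@B0, e@B3, f@B7} | OUT={a@B8, c@B1, c@B2, c@B4, d@B6, e@B0, e@B3, f@B8}
  B9: | IN={a@B8, c@B1, c@B2, c@B4, d@B6, e@B0, e@B3, f@B8} | OUT={a@B9, c@B1, c@B2, c@B4, d@B6, e@B0, e@B3, f@B8}

Merge at B5: IN[B5] = OUT[B1] ⊔ OUT[B4] = {c@B1, c@B4, d@B3, e@B0, e@B3, f@B1, f@B2}
Applying B5's transfer function to that IN value gives OUT[B5] (row B5 above).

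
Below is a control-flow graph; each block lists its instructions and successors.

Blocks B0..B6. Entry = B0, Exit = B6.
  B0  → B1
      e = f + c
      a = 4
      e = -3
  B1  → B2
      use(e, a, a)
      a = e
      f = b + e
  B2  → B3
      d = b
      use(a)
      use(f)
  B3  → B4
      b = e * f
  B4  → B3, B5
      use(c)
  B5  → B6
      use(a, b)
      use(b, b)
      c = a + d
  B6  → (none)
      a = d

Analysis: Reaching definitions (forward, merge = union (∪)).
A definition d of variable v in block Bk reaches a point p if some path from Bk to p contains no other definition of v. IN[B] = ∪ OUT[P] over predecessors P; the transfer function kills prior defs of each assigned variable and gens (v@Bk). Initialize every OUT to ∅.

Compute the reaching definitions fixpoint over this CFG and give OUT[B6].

Fixpoint table:
  B0:   IN={}   OUT={a@B0, e@B0}
  B1:   IN={a@B0, e@B0}   OUT={a@B1, e@B0, f@B1}
  B2:   IN={a@B1, e@B0, f@B1}   OUT={a@B1, d@B2, e@B0, f@B1}
  B3:   IN={a@B1, b@B3, d@B2, e@B0, f@B1}   OUT={a@B1, b@B3, d@B2, e@B0, f@B1}
  B4:   IN={a@B1, b@B3, d@B2, e@B0, f@B1}   OUT={a@B1, b@B3, d@B2, e@B0, f@B1}
  B5:   IN={a@B1, b@B3, d@B2, e@B0, f@B1}   OUT={a@B1, b@B3, c@B5, d@B2, e@B0, f@B1}
  B6:   IN={a@B1, b@B3, c@B5, d@B2, e@B0, f@B1}   OUT={a@B6, b@B3, c@B5, d@B2, e@B0, f@B1}

Merge at B6: IN[B6] = OUT[B5] = {a@B1, b@B3, c@B5, d@B2, e@B0, f@B1}
Applying B6's transfer function to that IN value gives OUT[B6] (row B6 above).

Answer: {a@B6, b@B3, c@B5, d@B2, e@B0, f@B1}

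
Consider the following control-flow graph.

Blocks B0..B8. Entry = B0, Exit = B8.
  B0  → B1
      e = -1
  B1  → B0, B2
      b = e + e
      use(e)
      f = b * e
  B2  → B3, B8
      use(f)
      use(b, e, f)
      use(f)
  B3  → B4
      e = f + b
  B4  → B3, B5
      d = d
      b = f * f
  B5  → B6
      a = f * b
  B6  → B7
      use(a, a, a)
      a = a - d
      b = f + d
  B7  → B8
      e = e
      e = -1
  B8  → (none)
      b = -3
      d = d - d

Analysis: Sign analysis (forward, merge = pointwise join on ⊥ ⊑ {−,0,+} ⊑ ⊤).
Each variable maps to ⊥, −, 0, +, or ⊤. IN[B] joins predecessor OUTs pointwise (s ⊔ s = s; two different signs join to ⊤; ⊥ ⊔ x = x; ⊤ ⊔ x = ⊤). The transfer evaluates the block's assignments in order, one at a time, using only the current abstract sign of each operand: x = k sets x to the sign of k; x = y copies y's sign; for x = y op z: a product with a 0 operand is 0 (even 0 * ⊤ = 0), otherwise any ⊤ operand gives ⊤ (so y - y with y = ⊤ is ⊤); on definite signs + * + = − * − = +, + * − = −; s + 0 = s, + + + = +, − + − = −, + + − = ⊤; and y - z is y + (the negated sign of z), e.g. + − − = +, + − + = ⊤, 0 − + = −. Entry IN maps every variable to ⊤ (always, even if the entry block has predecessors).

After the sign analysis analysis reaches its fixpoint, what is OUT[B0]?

Converged values:
  B0:  IN=(all ⊤)  OUT={e:-; rest ⊤}
  B1:  IN={e:-; rest ⊤}  OUT={b:-, e:-, f:+; rest ⊤}
  B2:  IN={b:-, e:-, f:+; rest ⊤}  OUT={b:-, e:-, f:+; rest ⊤}
  B3:  IN={f:+; rest ⊤}  OUT={f:+; rest ⊤}
  B4:  IN={f:+; rest ⊤}  OUT={b:+, f:+; rest ⊤}
  B5:  IN={b:+, f:+; rest ⊤}  OUT={a:+, b:+, f:+; rest ⊤}
  B6:  IN={a:+, b:+, f:+; rest ⊤}  OUT={f:+; rest ⊤}
  B7:  IN={f:+; rest ⊤}  OUT={e:-, f:+; rest ⊤}
  B8:  IN={e:-, f:+; rest ⊤}  OUT={b:-, e:-, f:+; rest ⊤}

Merge at B0 (entry node, so the boundary value (all ⊤) is joined with the incoming edge(s)): IN[B0] = (all ⊤) ⊔ OUT[B1] = {a: ⊤, b: ⊤, c: ⊤, d: ⊤, e: ⊤, f: ⊤}
Applying B0's transfer function to that IN value gives OUT[B0] (row B0 above).

Answer: {a: ⊤, b: ⊤, c: ⊤, d: ⊤, e: -, f: ⊤}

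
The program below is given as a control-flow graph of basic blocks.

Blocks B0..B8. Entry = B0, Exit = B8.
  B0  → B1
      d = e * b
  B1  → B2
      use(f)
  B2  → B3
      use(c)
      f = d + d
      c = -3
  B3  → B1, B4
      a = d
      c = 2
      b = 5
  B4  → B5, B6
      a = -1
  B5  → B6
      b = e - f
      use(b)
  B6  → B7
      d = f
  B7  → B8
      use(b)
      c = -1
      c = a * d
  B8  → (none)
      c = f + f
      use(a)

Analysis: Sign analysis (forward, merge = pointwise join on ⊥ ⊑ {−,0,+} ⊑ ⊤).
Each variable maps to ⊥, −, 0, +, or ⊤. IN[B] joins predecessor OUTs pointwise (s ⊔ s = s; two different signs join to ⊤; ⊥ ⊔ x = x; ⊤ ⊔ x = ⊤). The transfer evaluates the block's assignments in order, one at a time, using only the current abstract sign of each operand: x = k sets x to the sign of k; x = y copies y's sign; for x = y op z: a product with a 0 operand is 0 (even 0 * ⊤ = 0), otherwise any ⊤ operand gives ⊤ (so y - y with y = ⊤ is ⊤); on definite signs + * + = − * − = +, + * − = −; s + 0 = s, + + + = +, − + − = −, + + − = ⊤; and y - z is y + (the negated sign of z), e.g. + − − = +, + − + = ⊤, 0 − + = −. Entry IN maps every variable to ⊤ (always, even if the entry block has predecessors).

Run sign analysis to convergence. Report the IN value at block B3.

Answer: {a: ⊤, b: ⊤, c: -, d: ⊤, e: ⊤, f: ⊤}

Derivation:
Fixpoint table:
  B0:  IN=(all ⊤)  OUT=(all ⊤)
  B1:  IN=(all ⊤)  OUT=(all ⊤)
  B2:  IN=(all ⊤)  OUT={c:-; rest ⊤}
  B3:  IN={c:-; rest ⊤}  OUT={b:+, c:+; rest ⊤}
  B4:  IN={b:+, c:+; rest ⊤}  OUT={a:-, b:+, c:+; rest ⊤}
  B5:  IN={a:-, b:+, c:+; rest ⊤}  OUT={a:-, c:+; rest ⊤}
  B6:  IN={a:-, c:+; rest ⊤}  OUT={a:-, c:+; rest ⊤}
  B7:  IN={a:-, c:+; rest ⊤}  OUT={a:-; rest ⊤}
  B8:  IN={a:-; rest ⊤}  OUT={a:-; rest ⊤}

Merge at B3: IN[B3] = OUT[B2] = {a: ⊤, b: ⊤, c: -, d: ⊤, e: ⊤, f: ⊤}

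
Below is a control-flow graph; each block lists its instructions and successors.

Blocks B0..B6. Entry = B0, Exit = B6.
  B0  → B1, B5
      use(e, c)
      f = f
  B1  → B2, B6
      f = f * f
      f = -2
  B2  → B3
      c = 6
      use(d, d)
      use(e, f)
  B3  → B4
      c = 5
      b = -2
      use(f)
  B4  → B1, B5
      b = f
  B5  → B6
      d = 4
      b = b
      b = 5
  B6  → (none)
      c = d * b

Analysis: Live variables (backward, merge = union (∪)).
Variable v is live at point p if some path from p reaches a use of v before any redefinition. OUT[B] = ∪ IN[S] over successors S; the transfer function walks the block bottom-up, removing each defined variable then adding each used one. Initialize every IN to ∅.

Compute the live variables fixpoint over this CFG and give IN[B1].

Answer: {b, d, e, f}

Trace:
Fixpoint table:
  B0:   IN={b, c, d, e, f}   OUT={b, d, e, f}
  B1:   IN={b, d, e, f}   OUT={b, d, e, f}
  B2:   IN={d, e, f}   OUT={d, e, f}
  B3:   IN={d, e, f}   OUT={d, e, f}
  B4:   IN={d, e, f}   OUT={b, d, e, f}
  B5:   IN={b}   OUT={b, d}
  B6:   IN={b, d}   OUT={}

Merge at B1: OUT[B1] = IN[B2] ⊔ IN[B6] = {b, d, e, f}
Applying B1's transfer function to that OUT value gives IN[B1] (row B1 above).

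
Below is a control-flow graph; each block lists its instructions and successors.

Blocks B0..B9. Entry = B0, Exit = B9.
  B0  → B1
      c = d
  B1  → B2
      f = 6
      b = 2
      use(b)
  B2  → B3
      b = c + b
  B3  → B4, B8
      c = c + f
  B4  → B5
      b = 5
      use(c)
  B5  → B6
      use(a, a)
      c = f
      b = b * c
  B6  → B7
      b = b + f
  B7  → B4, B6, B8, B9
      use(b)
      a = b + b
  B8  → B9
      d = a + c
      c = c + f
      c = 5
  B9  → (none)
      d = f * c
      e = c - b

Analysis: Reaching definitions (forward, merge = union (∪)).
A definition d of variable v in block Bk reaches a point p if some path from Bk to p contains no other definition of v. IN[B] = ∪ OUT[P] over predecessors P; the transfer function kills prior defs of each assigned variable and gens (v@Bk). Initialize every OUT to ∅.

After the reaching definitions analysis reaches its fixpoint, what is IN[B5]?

Answer: {a@B7, b@B4, c@B3, c@B5, f@B1}

Trace:
Converged values:
  B0:  IN={}  OUT={c@B0}
  B1:  IN={c@B0}  OUT={b@B1, c@B0, f@B1}
  B2:  IN={b@B1, c@B0, f@B1}  OUT={b@B2, c@B0, f@B1}
  B3:  IN={b@B2, c@B0, f@B1}  OUT={b@B2, c@B3, f@B1}
  B4:  IN={a@B7, b@B2, b@B6, c@B3, c@B5, f@B1}  OUT={a@B7, b@B4, c@B3, c@B5, f@B1}
  B5:  IN={a@B7, b@B4, c@B3, c@B5, f@B1}  OUT={a@B7, b@B5, c@B5, f@B1}
  B6:  IN={a@B7, b@B5, b@B6, c@B5, f@B1}  OUT={a@B7, b@B6, c@B5, f@B1}
  B7:  IN={a@B7, b@B6, c@B5, f@B1}  OUT={a@B7, b@B6, c@B5, f@B1}
  B8:  IN={a@B7, b@B2, b@B6, c@B3, c@B5, f@B1}  OUT={a@B7, b@B2, b@B6, c@B8, d@B8, f@B1}
  B9:  IN={a@B7, b@B2, b@B6, c@B5, c@B8, d@B8, f@B1}  OUT={a@B7, b@B2, b@B6, c@B5, c@B8, d@B9, e@B9, f@B1}

Merge at B5: IN[B5] = OUT[B4] = {a@B7, b@B4, c@B3, c@B5, f@B1}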